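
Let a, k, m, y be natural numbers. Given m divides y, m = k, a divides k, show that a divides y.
From m = k and m divides y, k divides y. a divides k, so a divides y.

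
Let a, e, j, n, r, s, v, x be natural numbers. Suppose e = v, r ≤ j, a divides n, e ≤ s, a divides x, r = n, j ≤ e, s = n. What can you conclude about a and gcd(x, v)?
a divides gcd(x, v)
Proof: From r ≤ j and j ≤ e, r ≤ e. From r = n, n ≤ e. s = n and e ≤ s, hence e ≤ n. n ≤ e, so n = e. e = v, so n = v. Because a divides n, a divides v. a divides x, so a divides gcd(x, v).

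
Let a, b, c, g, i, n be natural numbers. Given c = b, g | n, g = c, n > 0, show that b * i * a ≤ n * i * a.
Since g = c and c = b, g = b. Since g | n, b | n. Since n > 0, b ≤ n. Then b * i ≤ n * i. Then b * i * a ≤ n * i * a.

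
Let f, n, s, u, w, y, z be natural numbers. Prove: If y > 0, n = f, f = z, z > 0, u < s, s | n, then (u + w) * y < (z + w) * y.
n = f and s | n, hence s | f. f = z, so s | z. Since z > 0, s ≤ z. Because u < s, u < z. Then u + w < z + w. Since y > 0, (u + w) * y < (z + w) * y.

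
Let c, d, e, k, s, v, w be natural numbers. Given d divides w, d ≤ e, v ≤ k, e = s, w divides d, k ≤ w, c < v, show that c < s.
v ≤ k and k ≤ w, therefore v ≤ w. c < v, so c < w. d divides w and w divides d, so d = w. e = s and d ≤ e, therefore d ≤ s. d = w, so w ≤ s. c < w, so c < s.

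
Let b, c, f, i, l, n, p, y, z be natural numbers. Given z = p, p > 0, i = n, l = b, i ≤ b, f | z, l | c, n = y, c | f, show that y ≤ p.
i = n and i ≤ b, so n ≤ b. n = y, so y ≤ b. l = b and l | c, therefore b | c. Since c | f, b | f. f | z, so b | z. Since z = p, b | p. p > 0, so b ≤ p. y ≤ b, so y ≤ p.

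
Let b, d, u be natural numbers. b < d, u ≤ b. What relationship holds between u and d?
u < d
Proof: u ≤ b and b < d. By transitivity, u < d.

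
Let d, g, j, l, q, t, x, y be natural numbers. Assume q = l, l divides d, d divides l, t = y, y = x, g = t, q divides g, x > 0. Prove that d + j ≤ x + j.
l divides d and d divides l, therefore l = d. Because q = l, q = d. Because t = y and y = x, t = x. g = t and q divides g, so q divides t. Since t = x, q divides x. q = d, so d divides x. x > 0, so d ≤ x. Then d + j ≤ x + j.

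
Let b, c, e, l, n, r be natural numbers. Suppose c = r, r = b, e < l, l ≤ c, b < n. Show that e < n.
Because c = r and r = b, c = b. From e < l and l ≤ c, e < c. c = b, so e < b. b < n, so e < n.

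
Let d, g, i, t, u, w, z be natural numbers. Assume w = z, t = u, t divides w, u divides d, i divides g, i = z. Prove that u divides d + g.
Because w = z and t divides w, t divides z. t = u, so u divides z. From i = z and i divides g, z divides g. u divides z, so u divides g. Because u divides d, u divides d + g.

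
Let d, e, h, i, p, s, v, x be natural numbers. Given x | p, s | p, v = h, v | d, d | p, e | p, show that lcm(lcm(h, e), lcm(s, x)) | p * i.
v = h and v | d, thus h | d. From d | p, h | p. Since e | p, lcm(h, e) | p. s | p and x | p, hence lcm(s, x) | p. From lcm(h, e) | p, lcm(lcm(h, e), lcm(s, x)) | p. Then lcm(lcm(h, e), lcm(s, x)) | p * i.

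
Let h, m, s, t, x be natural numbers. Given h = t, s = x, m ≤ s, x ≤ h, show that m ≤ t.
s = x and m ≤ s, therefore m ≤ x. Because h = t and x ≤ h, x ≤ t. m ≤ x, so m ≤ t.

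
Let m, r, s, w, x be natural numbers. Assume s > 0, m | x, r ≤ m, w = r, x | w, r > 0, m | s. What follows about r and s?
r ≤ s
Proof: m | x and x | w, therefore m | w. Since w = r, m | r. r > 0, so m ≤ r. r ≤ m, so m = r. m | s and s > 0, so m ≤ s. m = r, so r ≤ s.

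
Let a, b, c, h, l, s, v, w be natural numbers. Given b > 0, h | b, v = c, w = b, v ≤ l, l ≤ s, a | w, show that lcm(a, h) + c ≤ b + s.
Since w = b and a | w, a | b. Since h | b, lcm(a, h) | b. b > 0, so lcm(a, h) ≤ b. Since v = c and v ≤ l, c ≤ l. Because l ≤ s, c ≤ s. Since lcm(a, h) ≤ b, lcm(a, h) + c ≤ b + s.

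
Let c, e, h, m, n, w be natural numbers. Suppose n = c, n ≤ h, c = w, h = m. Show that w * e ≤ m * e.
n = c and c = w, therefore n = w. Because h = m and n ≤ h, n ≤ m. Since n = w, w ≤ m. By multiplying by a non-negative, w * e ≤ m * e.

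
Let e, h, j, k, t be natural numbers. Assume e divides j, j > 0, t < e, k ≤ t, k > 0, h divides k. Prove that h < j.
h divides k and k > 0, thus h ≤ k. Since k ≤ t, h ≤ t. Since t < e, h < e. e divides j and j > 0, so e ≤ j. From h < e, h < j.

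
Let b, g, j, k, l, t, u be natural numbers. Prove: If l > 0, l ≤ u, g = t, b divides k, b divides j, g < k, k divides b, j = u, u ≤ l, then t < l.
k divides b and b divides k, therefore k = b. g = t and g < k, therefore t < k. Since k = b, t < b. u ≤ l and l ≤ u, so u = l. j = u and b divides j, thus b divides u. From u = l, b divides l. l > 0, so b ≤ l. t < b, so t < l.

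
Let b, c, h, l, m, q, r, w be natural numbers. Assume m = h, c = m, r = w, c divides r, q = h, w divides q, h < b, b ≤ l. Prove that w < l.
Since r = w and c divides r, c divides w. c = m, so m divides w. Since m = h, h divides w. q = h and w divides q, hence w divides h. Since h divides w, h = w. Since h < b, w < b. b ≤ l, so w < l.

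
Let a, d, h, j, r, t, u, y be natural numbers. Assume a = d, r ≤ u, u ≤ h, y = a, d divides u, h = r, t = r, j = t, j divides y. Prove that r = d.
Because y = a and a = d, y = d. j = t and t = r, hence j = r. j divides y, so r divides y. y = d, so r divides d. h = r and u ≤ h, so u ≤ r. Since r ≤ u, u = r. d divides u, so d divides r. Since r divides d, r = d.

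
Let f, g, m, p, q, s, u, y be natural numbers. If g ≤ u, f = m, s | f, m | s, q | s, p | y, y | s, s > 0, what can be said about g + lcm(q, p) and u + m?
g + lcm(q, p) ≤ u + m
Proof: f = m and s | f, therefore s | m. Because m | s, s = m. p | y and y | s, so p | s. q | s, so lcm(q, p) | s. Since s > 0, lcm(q, p) ≤ s. s = m, so lcm(q, p) ≤ m. Since g ≤ u, g + lcm(q, p) ≤ u + m.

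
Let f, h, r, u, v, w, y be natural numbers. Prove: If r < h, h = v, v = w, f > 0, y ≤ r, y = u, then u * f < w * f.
Since h = v and v = w, h = w. y ≤ r and r < h, therefore y < h. h = w, so y < w. y = u, so u < w. Combined with f > 0, by multiplying by a positive, u * f < w * f.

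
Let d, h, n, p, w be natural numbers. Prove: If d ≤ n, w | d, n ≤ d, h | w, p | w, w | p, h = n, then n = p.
Since h = n and h | w, n | w. d ≤ n and n ≤ d, thus d = n. w | d, so w | n. Since n | w, n = w. From w | p and p | w, w = p. Since n = w, n = p.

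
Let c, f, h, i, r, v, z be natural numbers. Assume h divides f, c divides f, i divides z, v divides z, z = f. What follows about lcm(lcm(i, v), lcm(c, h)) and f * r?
lcm(lcm(i, v), lcm(c, h)) divides f * r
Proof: i divides z and v divides z, so lcm(i, v) divides z. Since z = f, lcm(i, v) divides f. Since c divides f and h divides f, lcm(c, h) divides f. Since lcm(i, v) divides f, lcm(lcm(i, v), lcm(c, h)) divides f. Then lcm(lcm(i, v), lcm(c, h)) divides f * r.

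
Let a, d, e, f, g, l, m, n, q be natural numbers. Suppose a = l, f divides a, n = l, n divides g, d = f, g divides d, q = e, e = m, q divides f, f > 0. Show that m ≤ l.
From a = l and f divides a, f divides l. n = l and n divides g, therefore l divides g. d = f and g divides d, so g divides f. Since l divides g, l divides f. f divides l, so f = l. Because q = e and e = m, q = m. q divides f, so m divides f. Because f > 0, m ≤ f. f = l, so m ≤ l.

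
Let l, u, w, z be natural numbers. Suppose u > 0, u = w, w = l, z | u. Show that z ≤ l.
u = w and w = l, therefore u = l. z | u and u > 0, thus z ≤ u. Since u = l, z ≤ l.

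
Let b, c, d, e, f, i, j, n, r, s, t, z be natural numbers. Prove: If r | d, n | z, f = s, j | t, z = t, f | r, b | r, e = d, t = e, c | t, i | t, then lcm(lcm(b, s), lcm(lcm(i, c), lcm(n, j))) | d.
From f = s and f | r, s | r. b | r, so lcm(b, s) | r. r | d, so lcm(b, s) | d. t = e and e = d, so t = d. i | t and c | t, thus lcm(i, c) | t. z = t and n | z, so n | t. Since j | t, lcm(n, j) | t. Since lcm(i, c) | t, lcm(lcm(i, c), lcm(n, j)) | t. Since t = d, lcm(lcm(i, c), lcm(n, j)) | d. lcm(b, s) | d, so lcm(lcm(b, s), lcm(lcm(i, c), lcm(n, j))) | d.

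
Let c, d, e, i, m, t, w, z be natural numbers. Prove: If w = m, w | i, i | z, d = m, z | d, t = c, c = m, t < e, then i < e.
From w = m and w | i, m | i. d = m and z | d, hence z | m. i | z, so i | m. m | i, so m = i. Because t = c and c = m, t = m. t < e, so m < e. Since m = i, i < e.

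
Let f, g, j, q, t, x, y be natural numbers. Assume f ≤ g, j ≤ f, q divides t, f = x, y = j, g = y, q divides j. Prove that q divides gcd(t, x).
From g = y and y = j, g = j. f ≤ g, so f ≤ j. j ≤ f, so j = f. q divides j, so q divides f. Since f = x, q divides x. q divides t, so q divides gcd(t, x).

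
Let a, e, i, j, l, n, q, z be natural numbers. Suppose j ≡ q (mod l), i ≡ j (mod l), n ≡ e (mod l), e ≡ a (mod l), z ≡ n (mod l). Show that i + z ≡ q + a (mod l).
i ≡ j (mod l) and j ≡ q (mod l), therefore i ≡ q (mod l). z ≡ n (mod l) and n ≡ e (mod l), hence z ≡ e (mod l). e ≡ a (mod l), so z ≡ a (mod l). From i ≡ q (mod l), by adding congruences, i + z ≡ q + a (mod l).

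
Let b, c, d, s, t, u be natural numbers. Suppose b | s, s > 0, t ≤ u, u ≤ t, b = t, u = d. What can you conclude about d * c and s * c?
d * c ≤ s * c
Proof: From t ≤ u and u ≤ t, t = u. u = d, so t = d. b = t and b | s, therefore t | s. Since t = d, d | s. s > 0, so d ≤ s. Then d * c ≤ s * c.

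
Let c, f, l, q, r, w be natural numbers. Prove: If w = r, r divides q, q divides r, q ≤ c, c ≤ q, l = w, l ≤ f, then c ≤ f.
r divides q and q divides r, therefore r = q. Since w = r, w = q. From q ≤ c and c ≤ q, q = c. w = q, so w = c. From l = w and l ≤ f, w ≤ f. w = c, so c ≤ f.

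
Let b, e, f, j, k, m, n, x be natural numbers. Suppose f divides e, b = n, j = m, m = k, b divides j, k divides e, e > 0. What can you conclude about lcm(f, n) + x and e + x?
lcm(f, n) + x ≤ e + x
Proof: Because j = m and m = k, j = k. Since b divides j, b divides k. Because k divides e, b divides e. Since b = n, n divides e. f divides e, so lcm(f, n) divides e. Since e > 0, lcm(f, n) ≤ e. Then lcm(f, n) + x ≤ e + x.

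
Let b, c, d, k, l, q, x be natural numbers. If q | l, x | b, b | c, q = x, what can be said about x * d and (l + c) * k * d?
x * d | (l + c) * k * d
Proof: q = x and q | l, therefore x | l. x | b and b | c, so x | c. Since x | l, x | l + c. Then x | (l + c) * k. Then x * d | (l + c) * k * d.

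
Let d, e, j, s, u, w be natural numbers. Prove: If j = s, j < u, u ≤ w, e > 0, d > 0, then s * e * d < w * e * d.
j = s and j < u, so s < u. u ≤ w, so s < w. e > 0, so s * e < w * e. d > 0, so s * e * d < w * e * d.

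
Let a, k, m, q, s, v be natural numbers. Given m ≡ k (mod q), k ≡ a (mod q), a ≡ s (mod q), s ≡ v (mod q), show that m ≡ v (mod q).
m ≡ k (mod q) and k ≡ a (mod q), so m ≡ a (mod q). Since a ≡ s (mod q), m ≡ s (mod q). Since s ≡ v (mod q), m ≡ v (mod q).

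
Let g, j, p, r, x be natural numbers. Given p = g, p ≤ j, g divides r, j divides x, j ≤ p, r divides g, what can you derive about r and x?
r divides x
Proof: g divides r and r divides g, so g = r. j ≤ p and p ≤ j, hence j = p. p = g, so j = g. j divides x, so g divides x. Since g = r, r divides x.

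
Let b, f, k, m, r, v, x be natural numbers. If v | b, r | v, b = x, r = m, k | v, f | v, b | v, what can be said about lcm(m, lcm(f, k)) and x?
lcm(m, lcm(f, k)) | x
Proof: v | b and b | v, hence v = b. Since b = x, v = x. r = m and r | v, hence m | v. f | v and k | v, therefore lcm(f, k) | v. Since m | v, lcm(m, lcm(f, k)) | v. Since v = x, lcm(m, lcm(f, k)) | x.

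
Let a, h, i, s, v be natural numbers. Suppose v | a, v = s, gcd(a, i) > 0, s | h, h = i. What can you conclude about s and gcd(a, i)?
s ≤ gcd(a, i)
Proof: v = s and v | a, thus s | a. h = i and s | h, therefore s | i. Since s | a, s | gcd(a, i). Since gcd(a, i) > 0, s ≤ gcd(a, i).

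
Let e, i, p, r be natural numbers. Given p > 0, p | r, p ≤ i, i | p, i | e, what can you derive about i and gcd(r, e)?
i | gcd(r, e)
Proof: i | p and p > 0, so i ≤ p. Since p ≤ i, p = i. p | r, so i | r. i | e, so i | gcd(r, e).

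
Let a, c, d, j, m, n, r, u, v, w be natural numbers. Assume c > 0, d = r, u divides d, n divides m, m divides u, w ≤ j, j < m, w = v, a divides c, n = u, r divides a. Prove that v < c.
n = u and n divides m, hence u divides m. From m divides u, m = u. From w = v and w ≤ j, v ≤ j. j < m, so v < m. m = u, so v < u. d = r and u divides d, hence u divides r. r divides a and a divides c, hence r divides c. Since u divides r, u divides c. c > 0, so u ≤ c. v < u, so v < c.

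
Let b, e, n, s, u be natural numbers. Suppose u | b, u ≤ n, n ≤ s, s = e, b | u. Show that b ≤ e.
From u | b and b | u, u = b. From u ≤ n and n ≤ s, u ≤ s. From s = e, u ≤ e. u = b, so b ≤ e.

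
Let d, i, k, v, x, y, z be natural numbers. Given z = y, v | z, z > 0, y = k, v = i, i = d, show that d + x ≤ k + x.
Because z = y and y = k, z = k. v = i and v | z, thus i | z. Because z > 0, i ≤ z. Since i = d, d ≤ z. Because z = k, d ≤ k. Then d + x ≤ k + x.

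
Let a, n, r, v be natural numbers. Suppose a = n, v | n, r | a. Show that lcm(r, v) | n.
a = n and r | a, hence r | n. Since v | n, lcm(r, v) | n.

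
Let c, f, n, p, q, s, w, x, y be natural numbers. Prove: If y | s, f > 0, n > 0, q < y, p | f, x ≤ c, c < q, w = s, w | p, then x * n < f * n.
x ≤ c and c < q, thus x < q. From q < y, x < y. Since w = s and w | p, s | p. y | s, so y | p. p | f, so y | f. f > 0, so y ≤ f. Since x < y, x < f. From n > 0, x * n < f * n.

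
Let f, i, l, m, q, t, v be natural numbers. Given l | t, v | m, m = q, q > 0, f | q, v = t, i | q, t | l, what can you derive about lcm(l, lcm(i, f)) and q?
lcm(l, lcm(i, f)) ≤ q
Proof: From t | l and l | t, t = l. Because v = t, v = l. m = q and v | m, hence v | q. Since v = l, l | q. From i | q and f | q, lcm(i, f) | q. l | q, so lcm(l, lcm(i, f)) | q. q > 0, so lcm(l, lcm(i, f)) ≤ q.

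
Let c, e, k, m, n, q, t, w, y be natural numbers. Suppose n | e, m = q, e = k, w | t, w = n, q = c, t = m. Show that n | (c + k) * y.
t = m and m = q, so t = q. Since q = c, t = c. w = n and w | t, therefore n | t. t = c, so n | c. e = k and n | e, thus n | k. n | c, so n | c + k. Then n | (c + k) * y.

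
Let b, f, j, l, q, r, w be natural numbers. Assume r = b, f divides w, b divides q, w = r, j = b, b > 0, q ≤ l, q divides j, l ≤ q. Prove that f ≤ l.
j = b and q divides j, so q divides b. Because b divides q, b = q. q ≤ l and l ≤ q, hence q = l. Since b = q, b = l. w = r and r = b, hence w = b. f divides w, so f divides b. Since b > 0, f ≤ b. b = l, so f ≤ l.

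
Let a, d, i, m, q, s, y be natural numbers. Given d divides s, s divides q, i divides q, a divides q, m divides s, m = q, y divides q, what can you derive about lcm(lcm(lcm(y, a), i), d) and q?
lcm(lcm(lcm(y, a), i), d) divides q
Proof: y divides q and a divides q, so lcm(y, a) divides q. Since i divides q, lcm(lcm(y, a), i) divides q. Since m = q and m divides s, q divides s. Since s divides q, s = q. d divides s, so d divides q. Since lcm(lcm(y, a), i) divides q, lcm(lcm(lcm(y, a), i), d) divides q.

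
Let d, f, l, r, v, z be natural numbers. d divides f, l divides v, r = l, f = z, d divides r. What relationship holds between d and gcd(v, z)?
d divides gcd(v, z)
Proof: r = l and d divides r, therefore d divides l. Since l divides v, d divides v. Since f = z and d divides f, d divides z. Since d divides v, d divides gcd(v, z).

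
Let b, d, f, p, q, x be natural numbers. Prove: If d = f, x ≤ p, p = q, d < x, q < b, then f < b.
d = f and d < x, hence f < x. x ≤ p, so f < p. p = q, so f < q. q < b, so f < b.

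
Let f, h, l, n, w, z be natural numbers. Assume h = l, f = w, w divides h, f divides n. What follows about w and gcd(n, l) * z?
w divides gcd(n, l) * z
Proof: f = w and f divides n, thus w divides n. h = l and w divides h, thus w divides l. w divides n, so w divides gcd(n, l). Then w divides gcd(n, l) * z.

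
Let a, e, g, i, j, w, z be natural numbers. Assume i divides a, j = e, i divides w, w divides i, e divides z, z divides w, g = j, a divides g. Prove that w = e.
i divides w and w divides i, so i = w. g = j and j = e, therefore g = e. i divides a and a divides g, so i divides g. g = e, so i divides e. Since i = w, w divides e. Since e divides z and z divides w, e divides w. w divides e, so w = e.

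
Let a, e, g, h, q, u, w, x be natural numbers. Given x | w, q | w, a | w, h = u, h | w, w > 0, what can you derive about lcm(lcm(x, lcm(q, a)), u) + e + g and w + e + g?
lcm(lcm(x, lcm(q, a)), u) + e + g ≤ w + e + g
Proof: q | w and a | w, thus lcm(q, a) | w. x | w, so lcm(x, lcm(q, a)) | w. h = u and h | w, therefore u | w. Since lcm(x, lcm(q, a)) | w, lcm(lcm(x, lcm(q, a)), u) | w. w > 0, so lcm(lcm(x, lcm(q, a)), u) ≤ w. Then lcm(lcm(x, lcm(q, a)), u) + e ≤ w + e. Then lcm(lcm(x, lcm(q, a)), u) + e + g ≤ w + e + g.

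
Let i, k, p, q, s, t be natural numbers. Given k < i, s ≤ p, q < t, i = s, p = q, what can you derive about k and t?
k < t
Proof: i = s and k < i, hence k < s. p = q and s ≤ p, so s ≤ q. q < t, so s < t. Because k < s, k < t.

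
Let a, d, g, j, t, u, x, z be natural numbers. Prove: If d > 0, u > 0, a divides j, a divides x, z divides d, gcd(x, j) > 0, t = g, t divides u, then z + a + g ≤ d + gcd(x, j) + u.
From z divides d and d > 0, z ≤ d. a divides x and a divides j, hence a divides gcd(x, j). From gcd(x, j) > 0, a ≤ gcd(x, j). t divides u and u > 0, thus t ≤ u. Since t = g, g ≤ u. a ≤ gcd(x, j), so a + g ≤ gcd(x, j) + u. z ≤ d, so z + a + g ≤ d + gcd(x, j) + u.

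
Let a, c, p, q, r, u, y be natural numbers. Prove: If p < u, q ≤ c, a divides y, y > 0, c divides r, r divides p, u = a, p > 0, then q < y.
Because c divides r and r divides p, c divides p. p > 0, so c ≤ p. Since q ≤ c, q ≤ p. u = a and p < u, therefore p < a. a divides y and y > 0, therefore a ≤ y. Since p < a, p < y. q ≤ p, so q < y.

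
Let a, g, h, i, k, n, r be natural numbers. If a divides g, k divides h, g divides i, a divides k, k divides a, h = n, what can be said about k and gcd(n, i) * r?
k divides gcd(n, i) * r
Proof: From h = n and k divides h, k divides n. Since a divides k and k divides a, a = k. a divides g and g divides i, therefore a divides i. Because a = k, k divides i. k divides n, so k divides gcd(n, i). Then k divides gcd(n, i) * r.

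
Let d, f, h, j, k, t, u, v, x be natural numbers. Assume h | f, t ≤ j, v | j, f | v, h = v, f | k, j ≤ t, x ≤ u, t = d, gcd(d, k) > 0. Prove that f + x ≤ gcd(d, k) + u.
Because j ≤ t and t ≤ j, j = t. Since t = d, j = d. h = v and h | f, so v | f. From f | v, v = f. From v | j, f | j. j = d, so f | d. Since f | k, f | gcd(d, k). Since gcd(d, k) > 0, f ≤ gcd(d, k). Since x ≤ u, f + x ≤ gcd(d, k) + u.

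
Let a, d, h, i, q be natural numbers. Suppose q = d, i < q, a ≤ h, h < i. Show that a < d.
Since a ≤ h and h < i, a < i. q = d and i < q, thus i < d. From a < i, a < d.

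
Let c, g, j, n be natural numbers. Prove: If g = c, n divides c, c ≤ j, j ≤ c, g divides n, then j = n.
Since j ≤ c and c ≤ j, j = c. From g = c and g divides n, c divides n. Since n divides c, c = n. Since j = c, j = n.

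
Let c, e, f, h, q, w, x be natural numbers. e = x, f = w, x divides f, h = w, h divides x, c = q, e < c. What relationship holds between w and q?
w < q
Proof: Since f = w and x divides f, x divides w. h = w and h divides x, so w divides x. Because x divides w, x = w. Since e = x, e = w. From c = q and e < c, e < q. e = w, so w < q.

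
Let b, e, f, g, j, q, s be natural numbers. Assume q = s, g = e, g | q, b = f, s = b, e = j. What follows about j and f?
j | f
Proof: s = b and b = f, hence s = f. q = s and g | q, thus g | s. g = e, so e | s. Since s = f, e | f. e = j, so j | f.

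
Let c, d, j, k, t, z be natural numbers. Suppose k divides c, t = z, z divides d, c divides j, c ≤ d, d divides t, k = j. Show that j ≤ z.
t = z and d divides t, so d divides z. Since z divides d, d = z. Because k = j and k divides c, j divides c. Since c divides j, c = j. c ≤ d, so j ≤ d. d = z, so j ≤ z.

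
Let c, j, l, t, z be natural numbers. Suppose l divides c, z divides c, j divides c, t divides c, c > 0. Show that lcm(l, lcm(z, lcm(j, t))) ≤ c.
Because j divides c and t divides c, lcm(j, t) divides c. Since z divides c, lcm(z, lcm(j, t)) divides c. l divides c, so lcm(l, lcm(z, lcm(j, t))) divides c. Since c > 0, lcm(l, lcm(z, lcm(j, t))) ≤ c.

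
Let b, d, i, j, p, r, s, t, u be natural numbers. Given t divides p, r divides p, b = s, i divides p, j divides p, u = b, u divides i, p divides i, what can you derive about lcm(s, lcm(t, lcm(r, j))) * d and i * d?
lcm(s, lcm(t, lcm(r, j))) * d divides i * d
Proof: Because u = b and b = s, u = s. From u divides i, s divides i. p divides i and i divides p, therefore p = i. r divides p and j divides p, hence lcm(r, j) divides p. Since t divides p, lcm(t, lcm(r, j)) divides p. Because p = i, lcm(t, lcm(r, j)) divides i. Since s divides i, lcm(s, lcm(t, lcm(r, j))) divides i. Then lcm(s, lcm(t, lcm(r, j))) * d divides i * d.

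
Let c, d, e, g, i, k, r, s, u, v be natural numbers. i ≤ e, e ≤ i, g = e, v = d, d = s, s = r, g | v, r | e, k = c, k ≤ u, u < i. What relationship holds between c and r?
c < r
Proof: From i ≤ e and e ≤ i, i = e. v = d and d = s, thus v = s. s = r, so v = r. From g | v, g | r. Because g = e, e | r. r | e, so e = r. Since i = e, i = r. From k = c and k ≤ u, c ≤ u. u < i, so c < i. i = r, so c < r.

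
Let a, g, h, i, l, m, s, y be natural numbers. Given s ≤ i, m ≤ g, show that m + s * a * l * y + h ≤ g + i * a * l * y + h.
Because s ≤ i, s * a ≤ i * a. Then s * a * l ≤ i * a * l. Then s * a * l * y ≤ i * a * l * y. m ≤ g, so m + s * a * l * y ≤ g + i * a * l * y. Then m + s * a * l * y + h ≤ g + i * a * l * y + h.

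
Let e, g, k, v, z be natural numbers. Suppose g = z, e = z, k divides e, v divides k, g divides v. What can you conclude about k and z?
k = z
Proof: e = z and k divides e, so k divides z. Since g divides v and v divides k, g divides k. Because g = z, z divides k. Since k divides z, k = z.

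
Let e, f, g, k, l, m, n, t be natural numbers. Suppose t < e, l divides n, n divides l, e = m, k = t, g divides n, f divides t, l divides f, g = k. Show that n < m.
Because g = k and k = t, g = t. Since g divides n, t divides n. l divides n and n divides l, therefore l = n. Since l divides f, n divides f. From f divides t, n divides t. Since t divides n, t = n. e = m and t < e, so t < m. Since t = n, n < m.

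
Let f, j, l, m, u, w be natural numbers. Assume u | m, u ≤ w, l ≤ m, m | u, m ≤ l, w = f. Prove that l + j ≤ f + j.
u | m and m | u, therefore u = m. Because m ≤ l and l ≤ m, m = l. u = m, so u = l. Since w = f and u ≤ w, u ≤ f. Since u = l, l ≤ f. Then l + j ≤ f + j.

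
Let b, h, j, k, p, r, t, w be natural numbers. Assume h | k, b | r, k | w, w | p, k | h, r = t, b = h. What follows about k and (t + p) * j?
k | (t + p) * j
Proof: h | k and k | h, hence h = k. b = h and b | r, thus h | r. r = t, so h | t. h = k, so k | t. Because k | w and w | p, k | p. Since k | t, k | t + p. Then k | (t + p) * j.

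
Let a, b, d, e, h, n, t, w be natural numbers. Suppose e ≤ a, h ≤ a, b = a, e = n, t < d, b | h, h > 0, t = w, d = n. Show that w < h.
b = a and b | h, hence a | h. h > 0, so a ≤ h. h ≤ a, so a = h. Because d = n and t < d, t < n. Because e = n and e ≤ a, n ≤ a. Since t < n, t < a. Since a = h, t < h. Since t = w, w < h.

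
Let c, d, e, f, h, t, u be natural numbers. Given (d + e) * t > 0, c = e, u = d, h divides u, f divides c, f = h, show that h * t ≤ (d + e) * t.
u = d and h divides u, thus h divides d. Because c = e and f divides c, f divides e. Since f = h, h divides e. h divides d, so h divides d + e. Then h * t divides (d + e) * t. Since (d + e) * t > 0, h * t ≤ (d + e) * t.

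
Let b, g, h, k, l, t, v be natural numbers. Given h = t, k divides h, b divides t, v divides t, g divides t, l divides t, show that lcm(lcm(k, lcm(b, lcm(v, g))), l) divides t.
From h = t and k divides h, k divides t. v divides t and g divides t, so lcm(v, g) divides t. b divides t, so lcm(b, lcm(v, g)) divides t. Since k divides t, lcm(k, lcm(b, lcm(v, g))) divides t. Since l divides t, lcm(lcm(k, lcm(b, lcm(v, g))), l) divides t.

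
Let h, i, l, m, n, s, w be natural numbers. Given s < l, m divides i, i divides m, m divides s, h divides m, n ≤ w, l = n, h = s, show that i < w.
From h = s and h divides m, s divides m. Because m divides s, s = m. m divides i and i divides m, so m = i. Since s = m, s = i. l = n and s < l, thus s < n. Since n ≤ w, s < w. Since s = i, i < w.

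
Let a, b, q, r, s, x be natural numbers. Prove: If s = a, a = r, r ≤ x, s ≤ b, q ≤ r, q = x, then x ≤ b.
Since q = x and q ≤ r, x ≤ r. Since r ≤ x, r = x. s = a and a = r, so s = r. Since s ≤ b, r ≤ b. Since r = x, x ≤ b.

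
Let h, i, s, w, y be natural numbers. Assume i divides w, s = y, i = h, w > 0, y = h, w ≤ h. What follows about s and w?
s = w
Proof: s = y and y = h, hence s = h. i divides w and w > 0, so i ≤ w. Since i = h, h ≤ w. Since w ≤ h, h = w. s = h, so s = w.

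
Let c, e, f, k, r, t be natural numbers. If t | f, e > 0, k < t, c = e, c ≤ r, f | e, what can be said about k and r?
k < r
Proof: Because t | f and f | e, t | e. e > 0, so t ≤ e. c = e and c ≤ r, thus e ≤ r. Since t ≤ e, t ≤ r. k < t, so k < r.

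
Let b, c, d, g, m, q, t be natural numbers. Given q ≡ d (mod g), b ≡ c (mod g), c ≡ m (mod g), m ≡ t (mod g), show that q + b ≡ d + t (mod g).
Since b ≡ c (mod g) and c ≡ m (mod g), b ≡ m (mod g). m ≡ t (mod g), so b ≡ t (mod g). Because q ≡ d (mod g), by adding congruences, q + b ≡ d + t (mod g).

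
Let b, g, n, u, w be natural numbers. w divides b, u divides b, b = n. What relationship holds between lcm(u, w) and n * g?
lcm(u, w) divides n * g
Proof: u divides b and w divides b, hence lcm(u, w) divides b. Since b = n, lcm(u, w) divides n. Then lcm(u, w) divides n * g.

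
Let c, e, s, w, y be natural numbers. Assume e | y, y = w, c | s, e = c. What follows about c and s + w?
c | s + w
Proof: Since y = w and e | y, e | w. Since e = c, c | w. Since c | s, c | s + w.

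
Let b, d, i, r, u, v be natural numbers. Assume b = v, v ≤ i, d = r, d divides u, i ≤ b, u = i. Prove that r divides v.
b = v and i ≤ b, therefore i ≤ v. Since v ≤ i, i = v. u = i, so u = v. d = r and d divides u, hence r divides u. u = v, so r divides v.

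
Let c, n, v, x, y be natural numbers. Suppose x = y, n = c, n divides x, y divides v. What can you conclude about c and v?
c divides v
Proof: x = y and n divides x, thus n divides y. Since y divides v, n divides v. Since n = c, c divides v.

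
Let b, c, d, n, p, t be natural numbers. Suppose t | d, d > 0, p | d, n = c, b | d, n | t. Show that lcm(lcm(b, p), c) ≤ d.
Because b | d and p | d, lcm(b, p) | d. Because n | t and t | d, n | d. Since n = c, c | d. lcm(b, p) | d, so lcm(lcm(b, p), c) | d. d > 0, so lcm(lcm(b, p), c) ≤ d.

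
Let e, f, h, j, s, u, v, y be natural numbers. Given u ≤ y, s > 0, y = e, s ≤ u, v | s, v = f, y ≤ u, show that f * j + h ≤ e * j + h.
Because u ≤ y and y ≤ u, u = y. Because y = e, u = e. v | s and s > 0, hence v ≤ s. v = f, so f ≤ s. Because s ≤ u, f ≤ u. u = e, so f ≤ e. Then f * j ≤ e * j. Then f * j + h ≤ e * j + h.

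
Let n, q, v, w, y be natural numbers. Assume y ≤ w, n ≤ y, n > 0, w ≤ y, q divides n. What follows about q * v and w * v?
q * v ≤ w * v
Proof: y ≤ w and w ≤ y, so y = w. q divides n and n > 0, hence q ≤ n. n ≤ y, so q ≤ y. Since y = w, q ≤ w. By multiplying by a non-negative, q * v ≤ w * v.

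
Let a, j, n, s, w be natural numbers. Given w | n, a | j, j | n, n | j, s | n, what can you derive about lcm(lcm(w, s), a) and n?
lcm(lcm(w, s), a) | n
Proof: w | n and s | n, hence lcm(w, s) | n. j | n and n | j, so j = n. Because a | j, a | n. lcm(w, s) | n, so lcm(lcm(w, s), a) | n.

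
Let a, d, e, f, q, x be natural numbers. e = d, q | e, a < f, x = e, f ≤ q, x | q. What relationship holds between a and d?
a < d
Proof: Since x = e and x | q, e | q. Since q | e, q = e. Since e = d, q = d. a < f and f ≤ q, therefore a < q. From q = d, a < d.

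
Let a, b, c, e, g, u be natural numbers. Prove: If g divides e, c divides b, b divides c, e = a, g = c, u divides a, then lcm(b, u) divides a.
Because c divides b and b divides c, c = b. Since g = c, g = b. e = a and g divides e, thus g divides a. Since g = b, b divides a. u divides a, so lcm(b, u) divides a.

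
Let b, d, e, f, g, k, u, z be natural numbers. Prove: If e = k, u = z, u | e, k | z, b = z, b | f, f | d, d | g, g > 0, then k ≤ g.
u = z and u | e, so z | e. e = k, so z | k. Because k | z, z = k. b | f and f | d, so b | d. d | g, so b | g. Since b = z, z | g. Since g > 0, z ≤ g. Since z = k, k ≤ g.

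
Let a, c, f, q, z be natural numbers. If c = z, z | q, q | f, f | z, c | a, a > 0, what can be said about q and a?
q ≤ a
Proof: q | f and f | z, so q | z. Since z | q, z = q. Since c = z, c = q. c | a, so q | a. a > 0, so q ≤ a.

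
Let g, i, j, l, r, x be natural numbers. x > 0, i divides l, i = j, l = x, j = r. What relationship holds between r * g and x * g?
r * g ≤ x * g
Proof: From i = j and j = r, i = r. Since i divides l, r divides l. Because l = x, r divides x. Since x > 0, r ≤ x. By multiplying by a non-negative, r * g ≤ x * g.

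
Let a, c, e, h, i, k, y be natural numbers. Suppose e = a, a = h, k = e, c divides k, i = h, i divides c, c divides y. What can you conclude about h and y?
h divides y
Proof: Because e = a and a = h, e = h. k = e and c divides k, hence c divides e. From e = h, c divides h. i = h and i divides c, thus h divides c. Because c divides h, c = h. Since c divides y, h divides y.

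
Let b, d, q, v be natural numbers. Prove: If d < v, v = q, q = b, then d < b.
v = q and q = b, so v = b. d < v, so d < b.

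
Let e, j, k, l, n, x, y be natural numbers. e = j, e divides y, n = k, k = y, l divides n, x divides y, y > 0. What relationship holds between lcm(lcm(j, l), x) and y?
lcm(lcm(j, l), x) ≤ y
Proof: e = j and e divides y, therefore j divides y. Because n = k and k = y, n = y. Since l divides n, l divides y. j divides y, so lcm(j, l) divides y. x divides y, so lcm(lcm(j, l), x) divides y. Since y > 0, lcm(lcm(j, l), x) ≤ y.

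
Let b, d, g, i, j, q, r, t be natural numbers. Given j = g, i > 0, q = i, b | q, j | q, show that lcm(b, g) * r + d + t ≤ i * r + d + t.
Because j = g and j | q, g | q. Since b | q, lcm(b, g) | q. q = i, so lcm(b, g) | i. Since i > 0, lcm(b, g) ≤ i. Then lcm(b, g) * r ≤ i * r. Then lcm(b, g) * r + d ≤ i * r + d. Then lcm(b, g) * r + d + t ≤ i * r + d + t.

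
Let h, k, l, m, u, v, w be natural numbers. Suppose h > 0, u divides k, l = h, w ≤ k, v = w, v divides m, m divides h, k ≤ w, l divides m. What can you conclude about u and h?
u ≤ h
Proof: k ≤ w and w ≤ k, thus k = w. Since u divides k, u divides w. l = h and l divides m, therefore h divides m. Since m divides h, m = h. v = w and v divides m, hence w divides m. Since m = h, w divides h. Since u divides w, u divides h. Since h > 0, u ≤ h.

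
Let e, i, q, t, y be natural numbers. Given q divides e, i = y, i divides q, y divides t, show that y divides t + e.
Since i = y and i divides q, y divides q. q divides e, so y divides e. From y divides t, y divides t + e.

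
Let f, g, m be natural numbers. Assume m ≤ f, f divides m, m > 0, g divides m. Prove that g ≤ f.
f divides m and m > 0, hence f ≤ m. m ≤ f, so m = f. Because g divides m and m > 0, g ≤ m. Because m = f, g ≤ f.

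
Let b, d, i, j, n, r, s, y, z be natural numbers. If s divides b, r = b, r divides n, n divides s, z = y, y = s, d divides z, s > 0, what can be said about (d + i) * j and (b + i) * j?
(d + i) * j ≤ (b + i) * j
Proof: r divides n and n divides s, so r divides s. r = b, so b divides s. From s divides b, s = b. z = y and y = s, hence z = s. d divides z, so d divides s. Since s > 0, d ≤ s. s = b, so d ≤ b. Then d + i ≤ b + i. By multiplying by a non-negative, (d + i) * j ≤ (b + i) * j.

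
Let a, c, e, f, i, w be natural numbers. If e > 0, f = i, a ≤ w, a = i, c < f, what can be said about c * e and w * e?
c * e < w * e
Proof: Because f = i and c < f, c < i. From a = i and a ≤ w, i ≤ w. From c < i, c < w. Combined with e > 0, by multiplying by a positive, c * e < w * e.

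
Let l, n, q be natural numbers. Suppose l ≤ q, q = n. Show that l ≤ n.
q = n and l ≤ q. By substitution, l ≤ n.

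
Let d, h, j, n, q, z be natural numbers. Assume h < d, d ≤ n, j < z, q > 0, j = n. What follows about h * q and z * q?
h * q < z * q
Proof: Because h < d and d ≤ n, h < n. Because j = n and j < z, n < z. h < n, so h < z. Combining with q > 0, by multiplying by a positive, h * q < z * q.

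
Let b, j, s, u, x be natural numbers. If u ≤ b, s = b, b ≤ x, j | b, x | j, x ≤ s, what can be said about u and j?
u ≤ j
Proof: s = b and x ≤ s, therefore x ≤ b. b ≤ x, so x = b. x | j, so b | j. Since j | b, b = j. Since u ≤ b, u ≤ j.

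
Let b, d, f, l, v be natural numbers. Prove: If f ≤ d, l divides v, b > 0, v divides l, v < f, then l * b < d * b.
v divides l and l divides v, so v = l. Since v < f and f ≤ d, v < d. From v = l, l < d. Since b > 0, by multiplying by a positive, l * b < d * b.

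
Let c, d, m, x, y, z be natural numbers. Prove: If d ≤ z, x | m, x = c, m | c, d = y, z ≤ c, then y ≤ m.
d = y and d ≤ z, therefore y ≤ z. Because x = c and x | m, c | m. m | c, so c = m. Since z ≤ c, z ≤ m. Since y ≤ z, y ≤ m.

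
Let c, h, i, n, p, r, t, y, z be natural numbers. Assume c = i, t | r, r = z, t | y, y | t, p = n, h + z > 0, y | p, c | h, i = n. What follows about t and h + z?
t ≤ h + z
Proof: From y | t and t | y, y = t. p = n and y | p, thus y | n. y = t, so t | n. Since c = i and i = n, c = n. From c | h, n | h. t | n, so t | h. r = z and t | r, hence t | z. t | h, so t | h + z. h + z > 0, so t ≤ h + z.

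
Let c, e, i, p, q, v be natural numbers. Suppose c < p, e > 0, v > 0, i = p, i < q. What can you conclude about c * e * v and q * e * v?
c * e * v < q * e * v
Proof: i = p and i < q, therefore p < q. Since c < p, c < q. Since e > 0, c * e < q * e. Since v > 0, c * e * v < q * e * v.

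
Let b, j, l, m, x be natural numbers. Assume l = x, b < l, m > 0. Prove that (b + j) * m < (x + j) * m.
l = x and b < l, therefore b < x. Then b + j < x + j. Using m > 0 and multiplying by a positive, (b + j) * m < (x + j) * m.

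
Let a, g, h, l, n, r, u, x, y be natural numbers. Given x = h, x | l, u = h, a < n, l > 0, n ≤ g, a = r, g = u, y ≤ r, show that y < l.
a = r and a < n, therefore r < n. Because y ≤ r, y < n. g = u and u = h, so g = h. Since n ≤ g, n ≤ h. x | l and l > 0, thus x ≤ l. x = h, so h ≤ l. Since n ≤ h, n ≤ l. y < n, so y < l.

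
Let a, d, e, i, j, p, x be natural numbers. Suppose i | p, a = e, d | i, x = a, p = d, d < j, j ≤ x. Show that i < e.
p = d and i | p, therefore i | d. d | i, so d = i. x = a and a = e, therefore x = e. d < j and j ≤ x, so d < x. Since x = e, d < e. d = i, so i < e.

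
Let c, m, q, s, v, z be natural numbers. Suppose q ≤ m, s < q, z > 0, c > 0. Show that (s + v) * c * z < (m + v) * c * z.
Because s < q and q ≤ m, s < m. Then s + v < m + v. Combining with c > 0, by multiplying by a positive, (s + v) * c < (m + v) * c. Combined with z > 0, by multiplying by a positive, (s + v) * c * z < (m + v) * c * z.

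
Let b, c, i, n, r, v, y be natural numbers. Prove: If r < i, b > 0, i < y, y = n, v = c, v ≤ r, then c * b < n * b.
v = c and v ≤ r, hence c ≤ r. From r < i and i < y, r < y. c ≤ r, so c < y. y = n, so c < n. From b > 0, by multiplying by a positive, c * b < n * b.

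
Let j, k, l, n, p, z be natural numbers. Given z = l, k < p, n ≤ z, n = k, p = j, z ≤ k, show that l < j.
From n = k and n ≤ z, k ≤ z. Because z ≤ k, k = z. z = l, so k = l. p = j and k < p, so k < j. k = l, so l < j.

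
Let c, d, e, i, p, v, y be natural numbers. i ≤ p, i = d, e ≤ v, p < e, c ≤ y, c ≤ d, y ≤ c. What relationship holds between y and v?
y < v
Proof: From c ≤ y and y ≤ c, c = y. i = d and i ≤ p, thus d ≤ p. Since c ≤ d, c ≤ p. Because p < e and e ≤ v, p < v. Since c ≤ p, c < v. Because c = y, y < v.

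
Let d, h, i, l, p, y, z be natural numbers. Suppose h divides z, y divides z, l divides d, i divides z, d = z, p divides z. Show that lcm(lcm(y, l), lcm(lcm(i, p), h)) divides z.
d = z and l divides d, therefore l divides z. y divides z, so lcm(y, l) divides z. Because i divides z and p divides z, lcm(i, p) divides z. From h divides z, lcm(lcm(i, p), h) divides z. Since lcm(y, l) divides z, lcm(lcm(y, l), lcm(lcm(i, p), h)) divides z.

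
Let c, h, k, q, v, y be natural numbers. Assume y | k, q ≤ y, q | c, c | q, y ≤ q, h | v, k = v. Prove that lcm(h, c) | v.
y ≤ q and q ≤ y, hence y = q. q | c and c | q, hence q = c. Since y = q, y = c. k = v and y | k, hence y | v. From y = c, c | v. h | v, so lcm(h, c) | v.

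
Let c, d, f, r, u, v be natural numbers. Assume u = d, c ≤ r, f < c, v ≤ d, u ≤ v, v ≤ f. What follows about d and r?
d < r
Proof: Because u = d and u ≤ v, d ≤ v. v ≤ d, so v = d. From v ≤ f and f < c, v < c. v = d, so d < c. c ≤ r, so d < r.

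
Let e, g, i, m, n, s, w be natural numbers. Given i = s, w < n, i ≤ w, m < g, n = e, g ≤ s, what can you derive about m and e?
m < e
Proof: m < g and g ≤ s, therefore m < s. Since n = e and w < n, w < e. Since i ≤ w, i < e. i = s, so s < e. m < s, so m < e.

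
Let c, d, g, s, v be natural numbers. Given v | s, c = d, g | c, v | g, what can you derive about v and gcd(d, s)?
v | gcd(d, s)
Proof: v | g and g | c, therefore v | c. Since c = d, v | d. v | s, so v | gcd(d, s).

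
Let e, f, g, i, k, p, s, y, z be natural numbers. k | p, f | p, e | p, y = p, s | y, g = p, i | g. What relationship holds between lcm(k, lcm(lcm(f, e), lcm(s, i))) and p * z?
lcm(k, lcm(lcm(f, e), lcm(s, i))) | p * z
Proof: Because f | p and e | p, lcm(f, e) | p. From y = p and s | y, s | p. g = p and i | g, so i | p. s | p, so lcm(s, i) | p. Since lcm(f, e) | p, lcm(lcm(f, e), lcm(s, i)) | p. k | p, so lcm(k, lcm(lcm(f, e), lcm(s, i))) | p. Then lcm(k, lcm(lcm(f, e), lcm(s, i))) | p * z.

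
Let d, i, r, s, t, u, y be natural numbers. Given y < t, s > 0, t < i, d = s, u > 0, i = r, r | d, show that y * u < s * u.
i = r and t < i, therefore t < r. Because d = s and r | d, r | s. s > 0, so r ≤ s. Since t < r, t < s. y < t, so y < s. u > 0, so y * u < s * u.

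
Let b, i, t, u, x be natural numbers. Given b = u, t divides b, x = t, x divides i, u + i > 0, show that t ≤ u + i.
From b = u and t divides b, t divides u. Because x = t and x divides i, t divides i. Since t divides u, t divides u + i. u + i > 0, so t ≤ u + i.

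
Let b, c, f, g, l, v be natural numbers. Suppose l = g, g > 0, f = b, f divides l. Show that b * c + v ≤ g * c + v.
From l = g and f divides l, f divides g. g > 0, so f ≤ g. f = b, so b ≤ g. By multiplying by a non-negative, b * c ≤ g * c. Then b * c + v ≤ g * c + v.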